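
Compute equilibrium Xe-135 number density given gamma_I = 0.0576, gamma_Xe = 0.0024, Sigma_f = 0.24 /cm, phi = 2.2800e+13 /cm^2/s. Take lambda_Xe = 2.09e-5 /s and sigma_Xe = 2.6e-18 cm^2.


Xe_eq = (gamma_I + gamma_Xe) * Sigma_f * phi / (lambda_Xe + sigma_Xe * phi)
Numerator = (0.0576 + 0.0024) * 0.24 * 2.2800e+13 = 3.283200e+11
Denominator = 2.09e-5 + 2.6e-18 * 2.2800e+13 = 8.018000e-05
Xe_eq = 3.283200e+11 / 8.018000e-05 = 4.0948e+15 /cm^3

4.0948e+15


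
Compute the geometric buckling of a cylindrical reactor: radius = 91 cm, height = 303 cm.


B^2 = (2.405/R)^2 + (pi/H)^2
B^2 = (2.405/91)^2 + (pi/303)^2
B^2 = 8.0597e-04 /cm^2

8.0597e-04


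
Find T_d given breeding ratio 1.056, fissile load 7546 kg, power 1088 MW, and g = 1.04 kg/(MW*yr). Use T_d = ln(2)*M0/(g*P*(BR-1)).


Breeding gain G = BR - 1 = 1.056 - 1 = 0.056
Fissile production rate = g * P * G = 1.04 * 1088 * 0.056 = 63.36512 kg/yr
T_d = ln(2) * M0 / (g * P * G)
T_d = ln(2) * 7546 / 63.36512 = 82.545 yr

82.545


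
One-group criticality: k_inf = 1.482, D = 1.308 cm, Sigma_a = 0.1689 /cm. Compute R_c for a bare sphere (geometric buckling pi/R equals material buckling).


L^2 = D / Sigma_a = 1.308 / 0.1689 = 7.744227 cm^2
B_m^2 = (k_inf - 1) / L^2 = (1.482 - 1) / 7.744227 = 0.06223991 /cm^2
For a bare sphere: B_g = pi/R, so R_c = pi / sqrt(B_m^2)
R_c = pi / sqrt(0.06223991) = 12.593 cm

12.593


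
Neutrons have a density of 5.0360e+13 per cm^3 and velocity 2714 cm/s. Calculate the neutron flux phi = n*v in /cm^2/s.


phi = n * v
phi = 5.0360e+13 * 2714
phi = 1.3668e+17 /cm^2/s

1.3668e+17


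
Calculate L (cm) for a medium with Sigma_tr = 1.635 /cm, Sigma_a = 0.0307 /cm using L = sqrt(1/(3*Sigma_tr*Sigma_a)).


D = 1 / (3 * Sigma_tr) = 1 / (3 * 1.635) = 0.2038736 cm
L = sqrt(D / Sigma_a)
L = sqrt(0.2038736 / 0.0307)
L = 2.5770 cm

2.5770


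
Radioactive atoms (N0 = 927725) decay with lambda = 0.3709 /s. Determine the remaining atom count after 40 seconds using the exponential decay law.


N = N0 * exp(-lambda * t)
N = 927725 * exp(-0.3709 * 40)
N = 0.33437

0.33437


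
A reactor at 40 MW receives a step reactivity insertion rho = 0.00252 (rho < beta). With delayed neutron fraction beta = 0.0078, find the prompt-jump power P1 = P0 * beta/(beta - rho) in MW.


P1/P0 = beta / (beta - rho)
P1/P0 = 0.0078 / (0.0078 - 0.00252) = 1.477273
P1 = 40 * 1.477273 = 59.091 MW

59.091


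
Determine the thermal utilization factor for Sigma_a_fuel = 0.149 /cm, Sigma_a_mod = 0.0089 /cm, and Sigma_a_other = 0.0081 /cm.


f = Sigma_a_fuel / (Sigma_a_fuel + Sigma_a_mod + Sigma_a_other)
f = 0.149 / (0.149 + 0.0089 + 0.0081)
f = 0.89759

0.89759


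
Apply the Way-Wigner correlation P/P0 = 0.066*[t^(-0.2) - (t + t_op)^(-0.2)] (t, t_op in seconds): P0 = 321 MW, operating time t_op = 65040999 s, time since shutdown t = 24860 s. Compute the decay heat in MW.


P/P0 = 0.066 * [t^(-0.2) - (t + t_op)^(-0.2)]
P/P0 = 0.066 * [24860^(-0.2) - (24860 + 65040999)^(-0.2)]
P/P0 = 0.066 * [0.1320991 - 0.02737344] = 0.006911894
P = 321 * 0.006911894 = 2.2187 MW

2.2187


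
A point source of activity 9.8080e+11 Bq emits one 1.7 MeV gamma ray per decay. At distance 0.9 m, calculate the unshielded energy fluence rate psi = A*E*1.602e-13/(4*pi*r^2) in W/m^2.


psi = A * E * 1.602e-13 / (4*pi*r^2)
psi = 9.8080e+11 * 1.7 * 1.602e-13 / (4*pi*0.9^2)
psi = 0.026242 W/m^2

0.026242


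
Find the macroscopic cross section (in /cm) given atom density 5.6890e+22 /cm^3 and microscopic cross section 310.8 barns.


Sigma = N * sigma_barns * 1e-24
Sigma = 5.6890e+22 * 310.8 * 1e-24
Sigma = 17.681 /cm

17.681


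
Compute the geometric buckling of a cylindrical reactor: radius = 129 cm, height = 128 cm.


B^2 = (2.405/R)^2 + (pi/H)^2
B^2 = (2.405/129)^2 + (pi/128)^2
B^2 = 9.4997e-04 /cm^2

9.4997e-04


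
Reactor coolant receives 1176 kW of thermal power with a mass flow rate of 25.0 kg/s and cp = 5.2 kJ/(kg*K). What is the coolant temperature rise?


dT = Q / (m_dot * cp)
dT = 1176 / (25.0 * 5.2)
dT = 9.0462 C

9.0462


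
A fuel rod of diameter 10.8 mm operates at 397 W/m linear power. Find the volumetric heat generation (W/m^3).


r = D / 2 / 1000 = 10.8 / 2 / 1000 = 0.0054 m
q''' = q' / (pi * r^2)
q''' = 397 / (pi * 0.0054^2)
q''' = 4.3336e+06 W/m^3

4.3336e+06


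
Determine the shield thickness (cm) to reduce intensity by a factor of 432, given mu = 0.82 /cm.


x = ln(factor) / mu
x = ln(432) / 0.82
x = 7.4005 cm

7.4005


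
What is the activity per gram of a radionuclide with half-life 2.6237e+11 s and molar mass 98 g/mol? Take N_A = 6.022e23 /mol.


lambda = ln(2) / t_half = ln(2) / 2.6237e+11 = 2.641869e-12 /s
SA = lambda * N_A / M
SA = 2.641869e-12 * 6.022e23 / 98
SA = 1.6234e+10 Bq/g

1.6234e+10


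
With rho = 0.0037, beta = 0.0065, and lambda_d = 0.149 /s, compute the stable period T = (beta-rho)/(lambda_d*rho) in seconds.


T = (beta - rho) / (lambda_d * rho)
T = (0.0065 - 0.0037) / (0.149 * 0.0037)
T = 5.0789 s

5.0789


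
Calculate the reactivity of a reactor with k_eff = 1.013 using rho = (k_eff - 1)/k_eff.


rho = (k_eff - 1) / k_eff
rho = (1.013 - 1) / 1.013
rho = 0.012833

0.012833


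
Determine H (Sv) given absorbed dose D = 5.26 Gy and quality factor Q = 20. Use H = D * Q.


H = D * Q
H = 5.26 * 20
H = 105.20 Sv

105.20


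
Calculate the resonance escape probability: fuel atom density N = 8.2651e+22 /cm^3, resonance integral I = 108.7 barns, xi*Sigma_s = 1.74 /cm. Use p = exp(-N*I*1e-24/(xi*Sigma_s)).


p = exp(-N * I * 1e-24 / (xi*Sigma_s))
p = exp(-8.2651e+22 * 108.7 * 1e-24 / 1.74)
p = 0.0057227

0.0057227


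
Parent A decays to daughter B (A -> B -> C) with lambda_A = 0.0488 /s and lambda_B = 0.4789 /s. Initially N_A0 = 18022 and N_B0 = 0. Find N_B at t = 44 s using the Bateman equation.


N_B(t) = lambda_A * N_A0 / (lambda_B - lambda_A) * [exp(-lambda_A*t) - exp(-lambda_B*t)]
exp(-0.0488*44) = 0.1168108; exp(-0.4789*44) = 7.058630e-10
N_B = 0.0488 * 18022 / (0.4789 - 0.0488) * (0.1168108 - 7.058630e-10)
N_B = 238.86

238.86


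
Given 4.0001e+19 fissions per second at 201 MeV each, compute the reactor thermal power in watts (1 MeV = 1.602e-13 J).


P = fission_rate * E_MeV * 1.602e-13
P = 4.0001e+19 * 201 * 1.602e-13
P = 1.2880e+09 W

1.2880e+09


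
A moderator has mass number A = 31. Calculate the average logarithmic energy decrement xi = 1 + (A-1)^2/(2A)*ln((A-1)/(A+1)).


xi = 1 + (A-1)^2/(2A) * ln((A-1)/(A+1))
xi = 1 + (31-1)^2/(2*31) * ln((31-1)/(31 +1))
xi = 0.063150

0.063150


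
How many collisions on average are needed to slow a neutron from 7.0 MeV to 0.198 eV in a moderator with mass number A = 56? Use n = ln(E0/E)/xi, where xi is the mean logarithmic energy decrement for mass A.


xi = 1 + (A-1)^2/(2A)*ln((A-1)/(A+1)) = 0.03529286 (for A = 56)
n = ln(E0/E) / xi
n = ln(7.0e6 / 0.198) / 0.03529286
n = ln(3.535354e+07) / 0.03529286 = 492.48

492.48


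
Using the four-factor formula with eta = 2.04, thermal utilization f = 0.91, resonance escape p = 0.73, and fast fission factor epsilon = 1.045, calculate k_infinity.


k_inf = eta * f * p * epsilon
k_inf = 2.04 * 0.91 * 0.73 * 1.045
k_inf = 1.4162

1.4162


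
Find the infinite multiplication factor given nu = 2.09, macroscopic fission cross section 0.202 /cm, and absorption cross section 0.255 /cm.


k_inf = nu * Sigma_f / Sigma_a
k_inf = 2.09 * 0.202 / 0.255
k_inf = 1.6556

1.6556


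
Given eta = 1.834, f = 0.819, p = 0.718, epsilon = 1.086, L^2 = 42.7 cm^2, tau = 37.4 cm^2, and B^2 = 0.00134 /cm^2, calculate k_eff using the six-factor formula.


k_inf = eta*f*p*eps = 1.834*0.819*0.718*1.086 = 1.171217
P_TNL = 1/(1 + L^2*B^2) = 1/(1 + 42.7*0.00134) = 0.9458787
P_FNL = exp(-B^2*tau) = exp(-0.00134*37.4) = 0.9511191
k_eff = k_inf * P_TNL * P_FNL = 1.171217 * 0.9458787 * 0.9511191
k_eff = 1.0537

1.0537


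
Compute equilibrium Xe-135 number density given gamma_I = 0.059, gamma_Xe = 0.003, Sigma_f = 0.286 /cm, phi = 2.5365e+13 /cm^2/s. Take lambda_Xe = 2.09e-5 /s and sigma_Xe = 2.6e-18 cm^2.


Xe_eq = (gamma_I + gamma_Xe) * Sigma_f * phi / (lambda_Xe + sigma_Xe * phi)
Numerator = (0.059 + 0.003) * 0.286 * 2.5365e+13 = 4.497722e+11
Denominator = 2.09e-5 + 2.6e-18 * 2.5365e+13 = 8.684900e-05
Xe_eq = 4.497722e+11 / 8.684900e-05 = 5.1788e+15 /cm^3

5.1788e+15


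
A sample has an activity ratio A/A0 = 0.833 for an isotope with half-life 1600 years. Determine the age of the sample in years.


lambda = ln(2) / t_half = ln(2) / 1600 = 4.332170e-04 /yr
t = -ln(A/A0) / lambda
t = -ln(0.833) / 4.332170e-04
t = 421.78 yr

421.78


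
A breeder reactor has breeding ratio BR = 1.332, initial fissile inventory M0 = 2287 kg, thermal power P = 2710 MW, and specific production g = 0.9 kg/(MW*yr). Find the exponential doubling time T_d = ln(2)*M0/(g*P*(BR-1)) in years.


Breeding gain G = BR - 1 = 1.332 - 1 = 0.332
Fissile production rate = g * P * G = 0.9 * 2710 * 0.332 = 809.748 kg/yr
T_d = ln(2) * M0 / (g * P * G)
T_d = ln(2) * 2287 / 809.748 = 1.9577 yr

1.9577


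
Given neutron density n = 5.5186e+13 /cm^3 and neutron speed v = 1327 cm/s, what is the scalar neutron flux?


phi = n * v
phi = 5.5186e+13 * 1327
phi = 7.3232e+16 /cm^2/s

7.3232e+16


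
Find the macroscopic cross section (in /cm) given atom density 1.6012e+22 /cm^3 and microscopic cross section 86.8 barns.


Sigma = N * sigma_barns * 1e-24
Sigma = 1.6012e+22 * 86.8 * 1e-24
Sigma = 1.3898 /cm

1.3898


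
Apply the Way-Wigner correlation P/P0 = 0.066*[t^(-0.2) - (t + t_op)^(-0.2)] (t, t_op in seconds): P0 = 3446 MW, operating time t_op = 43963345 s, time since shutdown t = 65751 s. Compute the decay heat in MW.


P/P0 = 0.066 * [t^(-0.2) - (t + t_op)^(-0.2)]
P/P0 = 0.066 * [65751^(-0.2) - (65751 + 43963345)^(-0.2)]
P/P0 = 0.066 * [0.1087476 - 0.02959730] = 0.005223920
P = 3446 * 0.005223920 = 18.002 MW

18.002


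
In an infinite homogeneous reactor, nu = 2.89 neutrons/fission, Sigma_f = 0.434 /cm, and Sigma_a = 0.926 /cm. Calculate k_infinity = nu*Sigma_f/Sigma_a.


k_inf = nu * Sigma_f / Sigma_a
k_inf = 2.89 * 0.434 / 0.926
k_inf = 1.3545

1.3545


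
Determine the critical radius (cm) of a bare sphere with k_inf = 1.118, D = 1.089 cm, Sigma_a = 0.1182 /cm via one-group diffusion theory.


L^2 = D / Sigma_a = 1.089 / 0.1182 = 9.213198 cm^2
B_m^2 = (k_inf - 1) / L^2 = (1.118 - 1) / 9.213198 = 0.01280771 /cm^2
For a bare sphere: B_g = pi/R, so R_c = pi / sqrt(B_m^2)
R_c = pi / sqrt(0.01280771) = 27.760 cm

27.760


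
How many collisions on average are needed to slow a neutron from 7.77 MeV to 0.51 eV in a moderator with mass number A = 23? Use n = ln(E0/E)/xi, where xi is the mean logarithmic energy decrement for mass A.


xi = 1 + (A-1)^2/(2A)*ln((A-1)/(A+1)) = 0.08448899 (for A = 23)
n = ln(E0/E) / xi
n = ln(7.77e6 / 0.51) / 0.08448899
n = ln(1.523529e+07) / 0.08448899 = 195.75

195.75


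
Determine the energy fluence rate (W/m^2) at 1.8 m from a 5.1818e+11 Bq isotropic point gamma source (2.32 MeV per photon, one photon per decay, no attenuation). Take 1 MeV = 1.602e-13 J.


psi = A * E * 1.602e-13 / (4*pi*r^2)
psi = 5.1818e+11 * 2.32 * 1.602e-13 / (4*pi*1.8^2)
psi = 0.0047302 W/m^2

0.0047302


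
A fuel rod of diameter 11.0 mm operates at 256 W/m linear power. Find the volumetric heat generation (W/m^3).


r = D / 2 / 1000 = 11.0 / 2 / 1000 = 0.0055 m
q''' = q' / (pi * r^2)
q''' = 256 / (pi * 0.0055^2)
q''' = 2.6938e+06 W/m^3

2.6938e+06


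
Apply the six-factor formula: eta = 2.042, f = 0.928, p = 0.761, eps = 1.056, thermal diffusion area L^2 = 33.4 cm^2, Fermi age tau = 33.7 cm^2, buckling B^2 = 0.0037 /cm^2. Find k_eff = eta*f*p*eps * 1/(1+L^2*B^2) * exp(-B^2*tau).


k_inf = eta*f*p*eps = 2.042*0.928*0.761*1.056 = 1.522833
P_TNL = 1/(1 + L^2*B^2) = 1/(1 + 33.4*0.0037) = 0.8900123
P_FNL = exp(-B^2*tau) = exp(-0.0037*33.7) = 0.8827705
k_eff = k_inf * P_TNL * P_FNL = 1.522833 * 0.8900123 * 0.8827705
k_eff = 1.1965

1.1965


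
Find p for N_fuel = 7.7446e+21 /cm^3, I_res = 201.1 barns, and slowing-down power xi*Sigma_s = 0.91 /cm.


p = exp(-N * I * 1e-24 / (xi*Sigma_s))
p = exp(-7.7446e+21 * 201.1 * 1e-24 / 0.91)
p = 0.18060

0.18060


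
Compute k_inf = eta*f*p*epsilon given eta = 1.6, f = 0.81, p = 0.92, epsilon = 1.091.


k_inf = eta * f * p * epsilon
k_inf = 1.6 * 0.81 * 0.92 * 1.091
k_inf = 1.3008

1.3008


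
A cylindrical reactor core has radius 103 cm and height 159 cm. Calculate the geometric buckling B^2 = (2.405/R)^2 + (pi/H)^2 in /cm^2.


B^2 = (2.405/R)^2 + (pi/H)^2
B^2 = (2.405/103)^2 + (pi/159)^2
B^2 = 9.3560e-04 /cm^2

9.3560e-04


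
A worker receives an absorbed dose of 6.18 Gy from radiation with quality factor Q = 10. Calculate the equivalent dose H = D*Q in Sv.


H = D * Q
H = 6.18 * 10
H = 61.800 Sv

61.800


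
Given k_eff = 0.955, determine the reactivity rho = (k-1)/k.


rho = (k_eff - 1) / k_eff
rho = (0.955 - 1) / 0.955
rho = -0.047120

-0.047120


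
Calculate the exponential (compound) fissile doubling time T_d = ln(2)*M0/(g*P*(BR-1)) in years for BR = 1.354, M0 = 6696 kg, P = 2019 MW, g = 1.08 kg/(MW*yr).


Breeding gain G = BR - 1 = 1.354 - 1 = 0.354
Fissile production rate = g * P * G = 1.08 * 2019 * 0.354 = 771.90408 kg/yr
T_d = ln(2) * M0 / (g * P * G)
T_d = ln(2) * 6696 / 771.90408 = 6.0128 yr

6.0128


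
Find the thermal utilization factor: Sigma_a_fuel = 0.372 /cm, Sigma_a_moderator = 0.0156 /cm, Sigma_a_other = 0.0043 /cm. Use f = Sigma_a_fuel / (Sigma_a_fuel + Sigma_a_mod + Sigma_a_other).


f = Sigma_a_fuel / (Sigma_a_fuel + Sigma_a_mod + Sigma_a_other)
f = 0.372 / (0.372 + 0.0156 + 0.0043)
f = 0.94922

0.94922


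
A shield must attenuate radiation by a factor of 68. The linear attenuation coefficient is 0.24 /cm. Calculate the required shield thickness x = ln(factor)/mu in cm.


x = ln(factor) / mu
x = ln(68) / 0.24
x = 17.581 cm

17.581


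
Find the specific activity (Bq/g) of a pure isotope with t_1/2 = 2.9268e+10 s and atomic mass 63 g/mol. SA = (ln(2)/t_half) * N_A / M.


lambda = ln(2) / t_half = ln(2) / 2.9268e+10 = 2.368277e-11 /s
SA = lambda * N_A / M
SA = 2.368277e-11 * 6.022e23 / 63
SA = 2.2638e+11 Bq/g

2.2638e+11


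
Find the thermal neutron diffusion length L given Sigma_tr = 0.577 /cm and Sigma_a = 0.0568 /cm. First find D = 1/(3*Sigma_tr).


D = 1 / (3 * Sigma_tr) = 1 / (3 * 0.577) = 0.5777008 cm
L = sqrt(D / Sigma_a)
L = sqrt(0.5777008 / 0.0568)
L = 3.1892 cm

3.1892


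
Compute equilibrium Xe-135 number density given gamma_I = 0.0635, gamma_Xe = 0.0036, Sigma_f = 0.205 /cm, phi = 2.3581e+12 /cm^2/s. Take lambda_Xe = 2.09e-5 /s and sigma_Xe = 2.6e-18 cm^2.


Xe_eq = (gamma_I + gamma_Xe) * Sigma_f * phi / (lambda_Xe + sigma_Xe * phi)
Numerator = (0.0635 + 0.0036) * 0.205 * 2.3581e+12 = 3.243684e+10
Denominator = 2.09e-5 + 2.6e-18 * 2.3581e+12 = 2.703106e-05
Xe_eq = 3.243684e+10 / 2.703106e-05 = 1.2000e+15 /cm^3

1.2000e+15


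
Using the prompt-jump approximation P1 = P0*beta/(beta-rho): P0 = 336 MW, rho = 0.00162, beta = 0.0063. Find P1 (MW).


P1/P0 = beta / (beta - rho)
P1/P0 = 0.0063 / (0.0063 - 0.00162) = 1.346154
P1 = 336 * 1.346154 = 452.31 MW

452.31


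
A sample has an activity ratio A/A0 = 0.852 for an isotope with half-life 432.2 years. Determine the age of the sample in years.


lambda = ln(2) / t_half = ln(2) / 432.2 = 0.001603765 /yr
t = -ln(A/A0) / lambda
t = -ln(0.852) / 0.001603765
t = 99.870 yr

99.870


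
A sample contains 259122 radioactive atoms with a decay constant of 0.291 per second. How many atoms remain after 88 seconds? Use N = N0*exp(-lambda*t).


N = N0 * exp(-lambda * t)
N = 259122 * exp(-0.291 * 88)
N = 1.9593e-06

1.9593e-06


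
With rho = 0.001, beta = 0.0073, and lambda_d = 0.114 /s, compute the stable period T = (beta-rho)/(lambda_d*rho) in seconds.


T = (beta - rho) / (lambda_d * rho)
T = (0.0073 - 0.001) / (0.114 * 0.001)
T = 55.263 s

55.263


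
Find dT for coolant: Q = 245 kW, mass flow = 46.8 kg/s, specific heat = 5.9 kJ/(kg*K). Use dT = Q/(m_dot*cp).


dT = Q / (m_dot * cp)
dT = 245 / (46.8 * 5.9)
dT = 0.88730 C

0.88730


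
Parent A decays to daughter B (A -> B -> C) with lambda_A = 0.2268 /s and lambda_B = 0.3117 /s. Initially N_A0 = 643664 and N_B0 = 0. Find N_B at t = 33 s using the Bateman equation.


N_B(t) = lambda_A * N_A0 / (lambda_B - lambda_A) * [exp(-lambda_A*t) - exp(-lambda_B*t)]
exp(-0.2268*33) = 5.617801e-04; exp(-0.3117*33) = 3.410386e-05
N_B = 0.2268 * 643664 / (0.3117 - 0.2268) * (5.617801e-04 - 3.410386e-05)
N_B = 907.32

907.32


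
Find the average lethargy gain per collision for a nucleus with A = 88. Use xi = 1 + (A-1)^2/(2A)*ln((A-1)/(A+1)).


xi = 1 + (A-1)^2/(2A) * ln((A-1)/(A+1))
xi = 1 + (88-1)^2/(2*88) * ln((88-1)/(88 +1))
xi = 0.022556

0.022556


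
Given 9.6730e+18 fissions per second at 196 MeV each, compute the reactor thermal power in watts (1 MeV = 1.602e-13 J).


P = fission_rate * E_MeV * 1.602e-13
P = 9.6730e+18 * 196 * 1.602e-13
P = 3.0372e+08 W

3.0372e+08


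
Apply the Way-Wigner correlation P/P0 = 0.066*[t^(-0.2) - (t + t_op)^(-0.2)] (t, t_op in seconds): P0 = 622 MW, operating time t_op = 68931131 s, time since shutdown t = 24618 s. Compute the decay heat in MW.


P/P0 = 0.066 * [t^(-0.2) - (t + t_op)^(-0.2)]
P/P0 = 0.066 * [24618^(-0.2) - (24618 + 68931131)^(-0.2)]
P/P0 = 0.066 * [0.1323578 - 0.02705739] = 0.006949827
P = 622 * 0.006949827 = 4.3228 MW

4.3228


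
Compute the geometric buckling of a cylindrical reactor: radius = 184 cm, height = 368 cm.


B^2 = (2.405/R)^2 + (pi/H)^2
B^2 = (2.405/184)^2 + (pi/368)^2
B^2 = 2.4372e-04 /cm^2

2.4372e-04


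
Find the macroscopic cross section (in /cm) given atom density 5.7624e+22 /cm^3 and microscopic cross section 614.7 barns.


Sigma = N * sigma_barns * 1e-24
Sigma = 5.7624e+22 * 614.7 * 1e-24
Sigma = 35.421 /cm

35.421


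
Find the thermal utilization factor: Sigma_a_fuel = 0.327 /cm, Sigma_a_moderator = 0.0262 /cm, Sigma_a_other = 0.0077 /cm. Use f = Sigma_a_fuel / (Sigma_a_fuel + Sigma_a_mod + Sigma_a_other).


f = Sigma_a_fuel / (Sigma_a_fuel + Sigma_a_mod + Sigma_a_other)
f = 0.327 / (0.327 + 0.0262 + 0.0077)
f = 0.90607

0.90607


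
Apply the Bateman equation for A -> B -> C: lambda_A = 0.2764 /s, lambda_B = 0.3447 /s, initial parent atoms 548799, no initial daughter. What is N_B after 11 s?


N_B(t) = lambda_A * N_A0 / (lambda_B - lambda_A) * [exp(-lambda_A*t) - exp(-lambda_B*t)]
exp(-0.2764*11) = 0.04781576; exp(-0.3447*11) = 0.02255722
N_B = 0.2764 * 548799 / (0.3447 - 0.2764) * (0.04781576 - 0.02255722)
N_B = 56097

56097


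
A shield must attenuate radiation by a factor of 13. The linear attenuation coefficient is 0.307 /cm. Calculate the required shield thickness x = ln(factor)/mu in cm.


x = ln(factor) / mu
x = ln(13) / 0.307
x = 8.3549 cm

8.3549


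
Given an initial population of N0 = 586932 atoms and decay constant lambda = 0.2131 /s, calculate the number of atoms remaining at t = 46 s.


N = N0 * exp(-lambda * t)
N = 586932 * exp(-0.2131 * 46)
N = 32.462

32.462


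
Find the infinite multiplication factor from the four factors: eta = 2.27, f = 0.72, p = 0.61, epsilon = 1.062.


k_inf = eta * f * p * epsilon
k_inf = 2.27 * 0.72 * 0.61 * 1.062
k_inf = 1.0588

1.0588


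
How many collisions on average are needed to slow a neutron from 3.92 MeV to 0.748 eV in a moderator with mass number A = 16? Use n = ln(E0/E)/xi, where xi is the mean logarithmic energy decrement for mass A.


xi = 1 + (A-1)^2/(2A)*ln((A-1)/(A+1)) = 0.1199467 (for A = 16)
n = ln(E0/E) / xi
n = ln(3.92e6 / 0.748) / 0.1199467
n = ln(5.240642e+06) / 0.1199467 = 128.99

128.99


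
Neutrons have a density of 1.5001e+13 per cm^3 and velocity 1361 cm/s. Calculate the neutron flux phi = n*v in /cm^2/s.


phi = n * v
phi = 1.5001e+13 * 1361
phi = 2.0416e+16 /cm^2/s

2.0416e+16


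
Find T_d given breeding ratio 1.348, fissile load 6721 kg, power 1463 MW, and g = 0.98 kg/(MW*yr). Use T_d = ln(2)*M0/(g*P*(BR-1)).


Breeding gain G = BR - 1 = 1.348 - 1 = 0.348
Fissile production rate = g * P * G = 0.98 * 1463 * 0.348 = 498.94152 kg/yr
T_d = ln(2) * M0 / (g * P * G)
T_d = ln(2) * 6721 / 498.94152 = 9.3371 yr

9.3371


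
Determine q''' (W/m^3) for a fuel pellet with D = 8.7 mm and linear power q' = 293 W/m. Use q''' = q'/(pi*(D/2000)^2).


r = D / 2 / 1000 = 8.7 / 2 / 1000 = 0.00435 m
q''' = q' / (pi * r^2)
q''' = 293 / (pi * 0.00435^2)
q''' = 4.9288e+06 W/m^3

4.9288e+06


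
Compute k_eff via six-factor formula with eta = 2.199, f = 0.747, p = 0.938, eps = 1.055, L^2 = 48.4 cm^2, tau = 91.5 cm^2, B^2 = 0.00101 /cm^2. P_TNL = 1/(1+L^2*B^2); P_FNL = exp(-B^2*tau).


k_inf = eta*f*p*eps = 2.199*0.747*0.938*1.055 = 1.625553
P_TNL = 1/(1 + L^2*B^2) = 1/(1 + 48.4*0.00101) = 0.9533943
P_FNL = exp(-B^2*tau) = exp(-0.00101*91.5) = 0.9117267
k_eff = k_inf * P_TNL * P_FNL = 1.625553 * 0.9533943 * 0.9117267
k_eff = 1.4130

1.4130


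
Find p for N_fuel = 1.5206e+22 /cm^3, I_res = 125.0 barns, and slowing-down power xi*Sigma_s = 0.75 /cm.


p = exp(-N * I * 1e-24 / (xi*Sigma_s))
p = exp(-1.5206e+22 * 125.0 * 1e-24 / 0.75)
p = 0.079315

0.079315


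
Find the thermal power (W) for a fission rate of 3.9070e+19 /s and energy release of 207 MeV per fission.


P = fission_rate * E_MeV * 1.602e-13
P = 3.9070e+19 * 207 * 1.602e-13
P = 1.2956e+09 W

1.2956e+09


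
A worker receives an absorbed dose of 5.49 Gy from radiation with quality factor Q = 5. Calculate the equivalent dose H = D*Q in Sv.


H = D * Q
H = 5.49 * 5
H = 27.450 Sv

27.450


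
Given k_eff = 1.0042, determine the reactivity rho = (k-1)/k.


rho = (k_eff - 1) / k_eff
rho = (1.0042 - 1) / 1.0042
rho = 0.0041824

0.0041824


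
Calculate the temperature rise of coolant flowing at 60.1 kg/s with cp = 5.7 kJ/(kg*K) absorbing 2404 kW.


dT = Q / (m_dot * cp)
dT = 2404 / (60.1 * 5.7)
dT = 7.0175 C

7.0175


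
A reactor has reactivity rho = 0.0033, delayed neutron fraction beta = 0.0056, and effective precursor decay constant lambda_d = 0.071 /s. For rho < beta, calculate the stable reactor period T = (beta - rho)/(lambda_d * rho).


T = (beta - rho) / (lambda_d * rho)
T = (0.0056 - 0.0033) / (0.071 * 0.0033)
T = 9.8165 s

9.8165


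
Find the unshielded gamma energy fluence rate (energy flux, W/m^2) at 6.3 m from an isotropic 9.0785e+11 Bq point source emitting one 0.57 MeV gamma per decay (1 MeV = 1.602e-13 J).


psi = A * E * 1.602e-13 / (4*pi*r^2)
psi = 9.0785e+11 * 0.57 * 1.602e-13 / (4*pi*6.3^2)
psi = 1.6621e-04 W/m^2

1.6621e-04


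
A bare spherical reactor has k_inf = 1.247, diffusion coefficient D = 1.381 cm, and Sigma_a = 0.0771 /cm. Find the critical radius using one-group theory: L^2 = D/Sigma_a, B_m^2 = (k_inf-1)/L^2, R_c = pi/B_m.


L^2 = D / Sigma_a = 1.381 / 0.0771 = 17.91180 cm^2
B_m^2 = (k_inf - 1) / L^2 = (1.247 - 1) / 17.91180 = 0.01378979 /cm^2
For a bare sphere: B_g = pi/R, so R_c = pi / sqrt(B_m^2)
R_c = pi / sqrt(0.01378979) = 26.753 cm

26.753


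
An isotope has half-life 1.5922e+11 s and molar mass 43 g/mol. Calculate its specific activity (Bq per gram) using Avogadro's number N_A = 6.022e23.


lambda = ln(2) / t_half = ln(2) / 1.5922e+11 = 4.353393e-12 /s
SA = lambda * N_A / M
SA = 4.353393e-12 * 6.022e23 / 43
SA = 6.0968e+10 Bq/g

6.0968e+10


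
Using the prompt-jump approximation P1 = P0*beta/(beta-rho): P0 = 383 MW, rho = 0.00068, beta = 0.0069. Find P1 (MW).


P1/P0 = beta / (beta - rho)
P1/P0 = 0.0069 / (0.0069 - 0.00068) = 1.109325
P1 = 383 * 1.109325 = 424.87 MW

424.87


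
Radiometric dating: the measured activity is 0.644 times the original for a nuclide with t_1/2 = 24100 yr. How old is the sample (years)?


lambda = ln(2) / t_half = ln(2) / 24100 = 2.876129e-05 /yr
t = -ln(A/A0) / lambda
t = -ln(0.644) / 2.876129e-05
t = 15300 yr

15300


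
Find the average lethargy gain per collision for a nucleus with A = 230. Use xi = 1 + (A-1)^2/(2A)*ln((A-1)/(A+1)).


xi = 1 + (A-1)^2/(2A) * ln((A-1)/(A+1))
xi = 1 + (230-1)^2/(2*230) * ln((230-1)/(230 +1))
xi = 0.0086705

0.0086705


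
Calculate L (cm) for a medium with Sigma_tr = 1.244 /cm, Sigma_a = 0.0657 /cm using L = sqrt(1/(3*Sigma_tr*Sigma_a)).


D = 1 / (3 * Sigma_tr) = 1 / (3 * 1.244) = 0.2679528 cm
L = sqrt(D / Sigma_a)
L = sqrt(0.2679528 / 0.0657)
L = 2.0195 cm

2.0195


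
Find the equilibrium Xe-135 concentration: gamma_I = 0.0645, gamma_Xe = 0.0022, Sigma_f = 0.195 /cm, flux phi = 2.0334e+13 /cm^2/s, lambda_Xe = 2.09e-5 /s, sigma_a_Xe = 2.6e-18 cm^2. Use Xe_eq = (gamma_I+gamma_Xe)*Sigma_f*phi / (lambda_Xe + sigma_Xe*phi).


Xe_eq = (gamma_I + gamma_Xe) * Sigma_f * phi / (lambda_Xe + sigma_Xe * phi)
Numerator = (0.0645 + 0.0022) * 0.195 * 2.0334e+13 = 2.644742e+11
Denominator = 2.09e-5 + 2.6e-18 * 2.0334e+13 = 7.376840e-05
Xe_eq = 2.644742e+11 / 7.376840e-05 = 3.5852e+15 /cm^3

3.5852e+15


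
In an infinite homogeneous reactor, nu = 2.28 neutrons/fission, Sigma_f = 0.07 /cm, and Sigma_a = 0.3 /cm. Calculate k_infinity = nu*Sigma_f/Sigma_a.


k_inf = nu * Sigma_f / Sigma_a
k_inf = 2.28 * 0.07 / 0.3
k_inf = 0.53200

0.53200


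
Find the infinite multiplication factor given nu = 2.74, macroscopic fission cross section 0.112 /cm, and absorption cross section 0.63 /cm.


k_inf = nu * Sigma_f / Sigma_a
k_inf = 2.74 * 0.112 / 0.63
k_inf = 0.48711

0.48711


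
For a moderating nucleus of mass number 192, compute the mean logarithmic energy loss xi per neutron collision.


xi = 1 + (A-1)^2/(2A) * ln((A-1)/(A+1))
xi = 1 + (192-1)^2/(2*192) * ln((192-1)/(192 +1))
xi = 0.010381

0.010381


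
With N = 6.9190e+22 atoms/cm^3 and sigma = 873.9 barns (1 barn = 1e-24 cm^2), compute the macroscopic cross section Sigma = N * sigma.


Sigma = N * sigma_barns * 1e-24
Sigma = 6.9190e+22 * 873.9 * 1e-24
Sigma = 60.465 /cm

60.465


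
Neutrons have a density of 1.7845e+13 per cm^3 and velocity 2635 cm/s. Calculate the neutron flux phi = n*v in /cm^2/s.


phi = n * v
phi = 1.7845e+13 * 2635
phi = 4.7022e+16 /cm^2/s

4.7022e+16


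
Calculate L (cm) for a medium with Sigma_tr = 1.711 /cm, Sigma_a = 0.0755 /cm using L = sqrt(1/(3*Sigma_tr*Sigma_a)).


D = 1 / (3 * Sigma_tr) = 1 / (3 * 1.711) = 0.1948178 cm
L = sqrt(D / Sigma_a)
L = sqrt(0.1948178 / 0.0755)
L = 1.6064 cm

1.6064


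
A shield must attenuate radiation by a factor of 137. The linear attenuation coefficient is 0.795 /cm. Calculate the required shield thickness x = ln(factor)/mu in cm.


x = ln(factor) / mu
x = ln(137) / 0.795
x = 6.1887 cm

6.1887


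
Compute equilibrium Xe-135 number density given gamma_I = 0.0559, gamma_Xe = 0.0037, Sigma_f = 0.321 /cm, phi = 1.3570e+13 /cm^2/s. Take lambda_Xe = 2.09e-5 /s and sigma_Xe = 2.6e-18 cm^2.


Xe_eq = (gamma_I + gamma_Xe) * Sigma_f * phi / (lambda_Xe + sigma_Xe * phi)
Numerator = (0.0559 + 0.0037) * 0.321 * 1.3570e+13 = 2.596158e+11
Denominator = 2.09e-5 + 2.6e-18 * 1.3570e+13 = 5.618200e-05
Xe_eq = 2.596158e+11 / 5.618200e-05 = 4.6210e+15 /cm^3

4.6210e+15


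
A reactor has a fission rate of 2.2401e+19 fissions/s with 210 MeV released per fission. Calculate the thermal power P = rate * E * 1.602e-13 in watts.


P = fission_rate * E_MeV * 1.602e-13
P = 2.2401e+19 * 210 * 1.602e-13
P = 7.5361e+08 W

7.5361e+08


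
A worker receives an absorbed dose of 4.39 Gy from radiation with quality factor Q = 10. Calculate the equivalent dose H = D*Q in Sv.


H = D * Q
H = 4.39 * 10
H = 43.900 Sv

43.900


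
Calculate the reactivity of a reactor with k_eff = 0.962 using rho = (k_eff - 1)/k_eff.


rho = (k_eff - 1) / k_eff
rho = (0.962 - 1) / 0.962
rho = -0.039501

-0.039501


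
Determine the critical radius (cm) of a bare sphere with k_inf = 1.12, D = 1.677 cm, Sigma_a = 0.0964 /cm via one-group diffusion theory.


L^2 = D / Sigma_a = 1.677 / 0.0964 = 17.39627 cm^2
B_m^2 = (k_inf - 1) / L^2 = (1.12 - 1) / 17.39627 = 0.006898030 /cm^2
For a bare sphere: B_g = pi/R, so R_c = pi / sqrt(B_m^2)
R_c = pi / sqrt(0.006898030) = 37.826 cm

37.826


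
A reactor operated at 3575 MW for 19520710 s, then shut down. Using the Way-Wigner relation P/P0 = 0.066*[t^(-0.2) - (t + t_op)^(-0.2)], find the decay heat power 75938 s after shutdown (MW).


P/P0 = 0.066 * [t^(-0.2) - (t + t_op)^(-0.2)]
P/P0 = 0.066 * [75938^(-0.2) - (75938 + 19520710)^(-0.2)]
P/P0 = 0.066 * [0.1056594 - 0.03479875] = 0.004676803
P = 3575 * 0.004676803 = 16.720 MW

16.720


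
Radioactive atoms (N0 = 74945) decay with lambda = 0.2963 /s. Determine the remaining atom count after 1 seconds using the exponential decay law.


N = N0 * exp(-lambda * t)
N = 74945 * exp(-0.2963 * 1)
N = 55726

55726


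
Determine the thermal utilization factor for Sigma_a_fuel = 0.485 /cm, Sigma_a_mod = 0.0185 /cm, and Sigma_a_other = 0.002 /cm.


f = Sigma_a_fuel / (Sigma_a_fuel + Sigma_a_mod + Sigma_a_other)
f = 0.485 / (0.485 + 0.0185 + 0.002)
f = 0.95945

0.95945


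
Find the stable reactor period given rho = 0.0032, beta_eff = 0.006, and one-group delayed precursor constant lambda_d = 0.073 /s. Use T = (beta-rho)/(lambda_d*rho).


T = (beta - rho) / (lambda_d * rho)
T = (0.006 - 0.0032) / (0.073 * 0.0032)
T = 11.986 s

11.986


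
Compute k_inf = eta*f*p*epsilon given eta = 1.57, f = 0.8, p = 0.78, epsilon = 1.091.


k_inf = eta * f * p * epsilon
k_inf = 1.57 * 0.8 * 0.78 * 1.091
k_inf = 1.0688

1.0688


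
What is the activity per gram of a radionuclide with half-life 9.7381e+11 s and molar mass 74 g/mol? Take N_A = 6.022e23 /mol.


lambda = ln(2) / t_half = ln(2) / 9.7381e+11 = 7.117889e-13 /s
SA = lambda * N_A / M
SA = 7.117889e-13 * 6.022e23 / 74
SA = 5.7924e+09 Bq/g

5.7924e+09


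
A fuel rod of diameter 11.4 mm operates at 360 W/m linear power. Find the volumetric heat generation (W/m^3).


r = D / 2 / 1000 = 11.4 / 2 / 1000 = 0.0057 m
q''' = q' / (pi * r^2)
q''' = 360 / (pi * 0.0057^2)
q''' = 3.5270e+06 W/m^3

3.5270e+06


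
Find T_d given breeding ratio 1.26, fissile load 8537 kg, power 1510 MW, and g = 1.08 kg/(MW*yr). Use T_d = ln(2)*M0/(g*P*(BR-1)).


Breeding gain G = BR - 1 = 1.26 - 1 = 0.26
Fissile production rate = g * P * G = 1.08 * 1510 * 0.26 = 424.008 kg/yr
T_d = ln(2) * M0 / (g * P * G)
T_d = ln(2) * 8537 / 424.008 = 13.956 yr

13.956


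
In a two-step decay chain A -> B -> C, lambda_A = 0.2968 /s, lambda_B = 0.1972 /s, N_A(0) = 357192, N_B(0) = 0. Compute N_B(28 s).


N_B(t) = lambda_A * N_A0 / (lambda_B - lambda_A) * [exp(-lambda_A*t) - exp(-lambda_B*t)]
exp(-0.2968*28) = 2.459456e-04; exp(-0.1972*28) = 0.003999444
N_B = 0.2968 * 357192 / (0.1972 - 0.2968) * (2.459456e-04 - 0.003999444)
N_B = 3995.2

3995.2


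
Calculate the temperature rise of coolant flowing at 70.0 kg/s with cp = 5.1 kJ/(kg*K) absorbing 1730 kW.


dT = Q / (m_dot * cp)
dT = 1730 / (70.0 * 5.1)
dT = 4.8459 C

4.8459


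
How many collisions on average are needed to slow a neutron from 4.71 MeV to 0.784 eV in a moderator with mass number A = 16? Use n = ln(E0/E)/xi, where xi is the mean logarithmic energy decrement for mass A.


xi = 1 + (A-1)^2/(2A)*ln((A-1)/(A+1)) = 0.1199467 (for A = 16)
n = ln(E0/E) / xi
n = ln(4.71e6 / 0.784) / 0.1199467
n = ln(6.007653e+06) / 0.1199467 = 130.13

130.13


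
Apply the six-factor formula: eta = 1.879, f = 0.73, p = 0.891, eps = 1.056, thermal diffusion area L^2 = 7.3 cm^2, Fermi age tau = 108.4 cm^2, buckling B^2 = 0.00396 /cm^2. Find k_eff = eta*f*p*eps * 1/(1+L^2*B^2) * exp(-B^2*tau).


k_inf = eta*f*p*eps = 1.879*0.73*0.891*1.056 = 1.290599
P_TNL = 1/(1 + L^2*B^2) = 1/(1 + 7.3*0.00396) = 0.9719042
P_FNL = exp(-B^2*tau) = exp(-0.00396*108.4) = 0.6509880
k_eff = k_inf * P_TNL * P_FNL = 1.290599 * 0.9719042 * 0.6509880
k_eff = 0.81656

0.81656


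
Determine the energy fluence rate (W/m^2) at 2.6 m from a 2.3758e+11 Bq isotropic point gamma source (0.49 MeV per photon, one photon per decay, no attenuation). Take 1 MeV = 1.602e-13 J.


psi = A * E * 1.602e-13 / (4*pi*r^2)
psi = 2.3758e+11 * 0.49 * 1.602e-13 / (4*pi*2.6^2)
psi = 2.1954e-04 W/m^2

2.1954e-04


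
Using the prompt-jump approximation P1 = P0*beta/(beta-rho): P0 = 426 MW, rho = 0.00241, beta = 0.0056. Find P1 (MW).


P1/P0 = beta / (beta - rho)
P1/P0 = 0.0056 / (0.0056 - 0.00241) = 1.755486
P1 = 426 * 1.755486 = 747.84 MW

747.84


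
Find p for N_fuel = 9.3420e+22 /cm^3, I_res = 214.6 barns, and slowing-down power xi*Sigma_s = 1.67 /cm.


p = exp(-N * I * 1e-24 / (xi*Sigma_s))
p = exp(-9.3420e+22 * 214.6 * 1e-24 / 1.67)
p = 6.1151e-06

6.1151e-06


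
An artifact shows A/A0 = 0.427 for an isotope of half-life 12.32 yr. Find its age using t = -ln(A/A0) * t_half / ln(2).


lambda = ln(2) / t_half = ln(2) / 12.32 = 0.05626195 /yr
t = -ln(A/A0) / lambda
t = -ln(0.427) / 0.05626195
t = 15.125 yr

15.125


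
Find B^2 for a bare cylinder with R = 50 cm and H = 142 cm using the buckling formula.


B^2 = (2.405/R)^2 + (pi/H)^2
B^2 = (2.405/50)^2 + (pi/142)^2
B^2 = 0.0028031 /cm^2

0.0028031


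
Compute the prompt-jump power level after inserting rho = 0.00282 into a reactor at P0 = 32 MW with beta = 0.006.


P1/P0 = beta / (beta - rho)
P1/P0 = 0.006 / (0.006 - 0.00282) = 1.886792
P1 = 32 * 1.886792 = 60.377 MW

60.377


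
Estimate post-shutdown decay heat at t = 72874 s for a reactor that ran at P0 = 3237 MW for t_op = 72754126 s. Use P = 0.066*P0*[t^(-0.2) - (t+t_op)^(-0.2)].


P/P0 = 0.066 * [t^(-0.2) - (t + t_op)^(-0.2)]
P/P0 = 0.066 * [72874^(-0.2) - (72874 + 72754126)^(-0.2)]
P/P0 = 0.066 * [0.1065333 - 0.02676341] = 0.005264813
P = 3237 * 0.005264813 = 17.042 MW

17.042


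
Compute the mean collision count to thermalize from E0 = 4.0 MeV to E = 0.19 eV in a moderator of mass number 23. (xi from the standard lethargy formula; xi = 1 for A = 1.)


xi = 1 + (A-1)^2/(2A)*ln((A-1)/(A+1)) = 0.08448899 (for A = 23)
n = ln(E0/E) / xi
n = ln(4.0e6 / 0.19) / 0.08448899
n = ln(2.105263e+07) / 0.08448899 = 199.58

199.58


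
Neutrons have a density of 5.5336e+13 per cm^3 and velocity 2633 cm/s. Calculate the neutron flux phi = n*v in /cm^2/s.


phi = n * v
phi = 5.5336e+13 * 2633
phi = 1.4570e+17 /cm^2/s

1.4570e+17


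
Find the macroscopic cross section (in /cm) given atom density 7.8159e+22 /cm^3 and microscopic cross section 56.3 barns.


Sigma = N * sigma_barns * 1e-24
Sigma = 7.8159e+22 * 56.3 * 1e-24
Sigma = 4.4004 /cm

4.4004


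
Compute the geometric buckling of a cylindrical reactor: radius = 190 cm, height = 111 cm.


B^2 = (2.405/R)^2 + (pi/H)^2
B^2 = (2.405/190)^2 + (pi/111)^2
B^2 = 9.6126e-04 /cm^2

9.6126e-04


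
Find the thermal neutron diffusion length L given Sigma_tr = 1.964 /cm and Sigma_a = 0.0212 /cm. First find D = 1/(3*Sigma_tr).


D = 1 / (3 * Sigma_tr) = 1 / (3 * 1.964) = 0.1697217 cm
L = sqrt(D / Sigma_a)
L = sqrt(0.1697217 / 0.0212)
L = 2.8294 cm

2.8294


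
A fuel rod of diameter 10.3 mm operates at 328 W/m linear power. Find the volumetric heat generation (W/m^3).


r = D / 2 / 1000 = 10.3 / 2 / 1000 = 0.00515 m
q''' = q' / (pi * r^2)
q''' = 328 / (pi * 0.00515^2)
q''' = 3.9365e+06 W/m^3

3.9365e+06


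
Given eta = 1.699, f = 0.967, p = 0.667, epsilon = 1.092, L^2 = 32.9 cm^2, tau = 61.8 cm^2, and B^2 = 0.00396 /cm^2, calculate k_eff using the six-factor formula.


k_inf = eta*f*p*eps = 1.699*0.967*0.667*1.092 = 1.196653
P_TNL = 1/(1 + L^2*B^2) = 1/(1 + 32.9*0.00396) = 0.8847334
P_FNL = exp(-B^2*tau) = exp(-0.00396*61.8) = 0.7829175
k_eff = k_inf * P_TNL * P_FNL = 1.196653 * 0.8847334 * 0.7829175
k_eff = 0.82889

0.82889


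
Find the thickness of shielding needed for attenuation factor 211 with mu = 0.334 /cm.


x = ln(factor) / mu
x = ln(211) / 0.334
x = 16.024 cm

16.024


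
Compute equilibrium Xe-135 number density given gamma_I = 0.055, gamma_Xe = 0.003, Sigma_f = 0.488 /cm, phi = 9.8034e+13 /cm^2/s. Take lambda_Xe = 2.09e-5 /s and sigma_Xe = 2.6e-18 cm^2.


Xe_eq = (gamma_I + gamma_Xe) * Sigma_f * phi / (lambda_Xe + sigma_Xe * phi)
Numerator = (0.055 + 0.003) * 0.488 * 9.8034e+13 = 2.774754e+12
Denominator = 2.09e-5 + 2.6e-18 * 9.8034e+13 = 2.757884e-04
Xe_eq = 2.774754e+12 / 2.757884e-04 = 1.0061e+16 /cm^3

1.0061e+16


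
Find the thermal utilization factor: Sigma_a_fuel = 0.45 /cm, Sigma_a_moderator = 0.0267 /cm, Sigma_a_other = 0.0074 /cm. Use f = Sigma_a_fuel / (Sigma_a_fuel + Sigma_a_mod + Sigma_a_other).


f = Sigma_a_fuel / (Sigma_a_fuel + Sigma_a_mod + Sigma_a_other)
f = 0.45 / (0.45 + 0.0267 + 0.0074)
f = 0.92956

0.92956


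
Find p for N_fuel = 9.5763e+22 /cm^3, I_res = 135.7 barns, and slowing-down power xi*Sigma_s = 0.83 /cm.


p = exp(-N * I * 1e-24 / (xi*Sigma_s))
p = exp(-9.5763e+22 * 135.7 * 1e-24 / 0.83)
p = 1.5863e-07

1.5863e-07


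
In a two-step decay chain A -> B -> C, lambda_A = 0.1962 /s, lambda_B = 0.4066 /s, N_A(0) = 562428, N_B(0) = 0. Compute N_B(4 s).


N_B(t) = lambda_A * N_A0 / (lambda_B - lambda_A) * [exp(-lambda_A*t) - exp(-lambda_B*t)]
exp(-0.1962*4) = 0.4562109; exp(-0.4066*4) = 0.1966362
N_B = 0.1962 * 562428 / (0.4066 - 0.1962) * (0.4562109 - 0.1966362)
N_B = 136139

136139


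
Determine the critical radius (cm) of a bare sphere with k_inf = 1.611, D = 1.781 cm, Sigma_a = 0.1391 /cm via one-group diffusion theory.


L^2 = D / Sigma_a = 1.781 / 0.1391 = 12.80374 cm^2
B_m^2 = (k_inf - 1) / L^2 = (1.611 - 1) / 12.80374 = 0.04772043 /cm^2
For a bare sphere: B_g = pi/R, so R_c = pi / sqrt(B_m^2)
R_c = pi / sqrt(0.04772043) = 14.381 cm

14.381


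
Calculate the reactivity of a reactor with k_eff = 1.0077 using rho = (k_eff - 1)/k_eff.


rho = (k_eff - 1) / k_eff
rho = (1.0077 - 1) / 1.0077
rho = 0.0076412

0.0076412


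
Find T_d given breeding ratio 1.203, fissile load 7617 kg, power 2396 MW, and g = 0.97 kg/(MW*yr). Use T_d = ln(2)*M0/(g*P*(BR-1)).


Breeding gain G = BR - 1 = 1.203 - 1 = 0.203
Fissile production rate = g * P * G = 0.97 * 2396 * 0.203 = 471.79636 kg/yr
T_d = ln(2) * M0 / (g * P * G)
T_d = ln(2) * 7617 / 471.79636 = 11.191 yr

11.191


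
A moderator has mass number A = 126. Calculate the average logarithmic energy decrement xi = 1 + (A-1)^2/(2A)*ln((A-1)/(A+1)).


xi = 1 + (A-1)^2/(2A) * ln((A-1)/(A+1))
xi = 1 + (126-1)^2/(2*126) * ln((126-1)/(126 +1))
xi = 0.015789

0.015789


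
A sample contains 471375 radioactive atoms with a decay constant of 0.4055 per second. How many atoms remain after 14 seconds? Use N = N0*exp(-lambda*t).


N = N0 * exp(-lambda * t)
N = 471375 * exp(-0.4055 * 14)
N = 1613.9

1613.9


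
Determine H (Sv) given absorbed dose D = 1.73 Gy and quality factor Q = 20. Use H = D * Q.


H = D * Q
H = 1.73 * 20
H = 34.600 Sv

34.600


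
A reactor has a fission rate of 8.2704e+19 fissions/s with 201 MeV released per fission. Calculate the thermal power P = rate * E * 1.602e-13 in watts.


P = fission_rate * E_MeV * 1.602e-13
P = 8.2704e+19 * 201 * 1.602e-13
P = 2.6631e+09 W

2.6631e+09


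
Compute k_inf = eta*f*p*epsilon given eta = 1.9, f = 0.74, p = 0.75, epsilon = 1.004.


k_inf = eta * f * p * epsilon
k_inf = 1.9 * 0.74 * 0.75 * 1.004
k_inf = 1.0587

1.0587


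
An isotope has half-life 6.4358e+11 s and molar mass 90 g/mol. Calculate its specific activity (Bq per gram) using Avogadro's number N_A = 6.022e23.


lambda = ln(2) / t_half = ln(2) / 6.4358e+11 = 1.077018e-12 /s
SA = lambda * N_A / M
SA = 1.077018e-12 * 6.022e23 / 90
SA = 7.2064e+09 Bq/g

7.2064e+09


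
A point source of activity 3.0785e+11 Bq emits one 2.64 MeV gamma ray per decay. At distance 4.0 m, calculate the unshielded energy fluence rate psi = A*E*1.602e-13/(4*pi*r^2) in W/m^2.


psi = A * E * 1.602e-13 / (4*pi*r^2)
psi = 3.0785e+11 * 2.64 * 1.602e-13 / (4*pi*4.0^2)
psi = 6.4755e-04 W/m^2

6.4755e-04


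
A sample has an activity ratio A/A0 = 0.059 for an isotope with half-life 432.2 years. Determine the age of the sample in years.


lambda = ln(2) / t_half = ln(2) / 432.2 = 0.001603765 /yr
t = -ln(A/A0) / lambda
t = -ln(0.059) / 0.001603765
t = 1764.7 yr

1764.7
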